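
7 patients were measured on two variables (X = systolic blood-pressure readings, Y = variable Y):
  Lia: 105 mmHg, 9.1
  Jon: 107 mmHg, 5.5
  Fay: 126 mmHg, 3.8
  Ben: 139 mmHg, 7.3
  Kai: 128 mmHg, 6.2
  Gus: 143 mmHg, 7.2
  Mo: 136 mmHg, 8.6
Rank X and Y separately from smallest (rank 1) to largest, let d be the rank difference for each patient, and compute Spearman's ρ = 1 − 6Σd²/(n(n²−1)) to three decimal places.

0.071

Ranks of variable 1: 1, 2, 3, 6, 4, 7, 5
Ranks of variable 2: 7, 2, 1, 5, 3, 4, 6
d = r₁ − r₂: -6, 0, 2, 1, 1, 3, -1
d²: 36, 0, 4, 1, 1, 9, 1; Σd² = 52
ρ = 1 − 6·52/(7·48) = 1 − 312/336 = 0.071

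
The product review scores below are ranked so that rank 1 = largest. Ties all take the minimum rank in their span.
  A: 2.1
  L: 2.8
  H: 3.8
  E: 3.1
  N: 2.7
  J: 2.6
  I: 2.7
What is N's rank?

Sorted (descending): 3.8, 3.1, 2.8, 2.7, 2.7, 2.6, 2.1
The 2 values of 2.7 occupy positions 4–5 → each gets rank 4.
N has value 2.7 → rank 4.

4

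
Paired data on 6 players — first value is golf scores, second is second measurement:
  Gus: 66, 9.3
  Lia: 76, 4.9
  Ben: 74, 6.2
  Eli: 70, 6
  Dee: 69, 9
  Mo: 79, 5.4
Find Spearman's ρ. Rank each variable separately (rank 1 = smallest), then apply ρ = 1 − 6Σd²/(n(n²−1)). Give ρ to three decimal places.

Ranks of variable 1: 1, 5, 4, 3, 2, 6
Ranks of variable 2: 6, 1, 4, 3, 5, 2
d = r₁ − r₂: -5, 4, 0, 0, -3, 4
d²: 25, 16, 0, 0, 9, 16; Σd² = 66
ρ = 1 − 6·66/(6·35) = 1 − 396/210 = -0.886

-0.886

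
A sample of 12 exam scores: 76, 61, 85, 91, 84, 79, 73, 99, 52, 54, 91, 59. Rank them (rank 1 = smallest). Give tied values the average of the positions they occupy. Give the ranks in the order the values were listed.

6, 4, 9, 10.5, 8, 7, 5, 12, 1, 2, 10.5, 3

Sorted (ascending): 52, 54, 59, 61, 73, 76, 79, 84, 85, 91, 91, 99
The 2 values of 91 occupy positions 10–11 → average rank (10+11)/2 = 10.5.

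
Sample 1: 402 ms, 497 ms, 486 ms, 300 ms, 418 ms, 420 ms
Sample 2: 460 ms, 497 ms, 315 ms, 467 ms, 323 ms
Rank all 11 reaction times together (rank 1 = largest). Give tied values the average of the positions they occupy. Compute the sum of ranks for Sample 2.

Sorted (descending): 497, 497, 486, 467, 460, 420, 418, 402, 323, 315, 300
The 2 values of 497 occupy positions 1–2 → average rank (1+2)/2 = 1.5.
Sample 2 values → pooled ranks: 460→5, 497→1.5, 315→10, 467→4, 323→9
Rank sum = 5 + 1.5 + 10 + 4 + 9 = 29.5

29.5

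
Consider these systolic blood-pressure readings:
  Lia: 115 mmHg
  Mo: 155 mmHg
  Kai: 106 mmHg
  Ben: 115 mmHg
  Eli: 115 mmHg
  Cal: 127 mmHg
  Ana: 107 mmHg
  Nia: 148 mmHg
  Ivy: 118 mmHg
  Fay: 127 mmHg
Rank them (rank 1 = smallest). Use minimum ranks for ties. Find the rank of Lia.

3

Sorted (ascending): 106, 107, 115, 115, 115, 118, 127, 127, 148, 155
The 3 values of 115 occupy positions 3–5 → each gets rank 3.
The 2 values of 127 occupy positions 7–8 → each gets rank 7.
Lia has value 115 mmHg → rank 3.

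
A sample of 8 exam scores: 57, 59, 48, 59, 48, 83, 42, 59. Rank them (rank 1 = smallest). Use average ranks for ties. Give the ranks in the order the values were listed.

Sorted (ascending): 42, 48, 48, 57, 59, 59, 59, 83
The 2 values of 48 occupy positions 2–3 → average rank (2+3)/2 = 2.5.
The 3 values of 59 occupy positions 5–7 → average rank 6.

4, 6, 2.5, 6, 2.5, 8, 1, 6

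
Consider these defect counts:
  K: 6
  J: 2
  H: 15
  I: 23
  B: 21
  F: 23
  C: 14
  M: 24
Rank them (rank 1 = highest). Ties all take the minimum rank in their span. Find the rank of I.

Sorted (descending): 24, 23, 23, 21, 15, 14, 6, 2
The 2 values of 23 occupy positions 2–3 → each gets rank 2.
I has value 23 → rank 2.

2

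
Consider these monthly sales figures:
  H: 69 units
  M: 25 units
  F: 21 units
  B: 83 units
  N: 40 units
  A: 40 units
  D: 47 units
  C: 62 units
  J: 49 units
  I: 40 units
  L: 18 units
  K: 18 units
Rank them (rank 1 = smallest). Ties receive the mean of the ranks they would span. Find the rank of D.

Sorted (ascending): 18, 18, 21, 25, 40, 40, 40, 47, 49, 62, 69, 83
The 2 values of 18 occupy positions 1–2 → average rank (1+2)/2 = 1.5.
The 3 values of 40 occupy positions 5–7 → average rank 6.
D has value 47 units → rank 8.

8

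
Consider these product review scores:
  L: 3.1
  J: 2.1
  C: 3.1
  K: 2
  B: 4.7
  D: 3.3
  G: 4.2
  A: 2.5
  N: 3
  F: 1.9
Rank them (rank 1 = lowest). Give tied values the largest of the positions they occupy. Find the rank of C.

Sorted (ascending): 1.9, 2, 2.1, 2.5, 3, 3.1, 3.1, 3.3, 4.2, 4.7
The 2 values of 3.1 occupy positions 6–7 → each gets rank 7.
C has value 3.1 → rank 7.

7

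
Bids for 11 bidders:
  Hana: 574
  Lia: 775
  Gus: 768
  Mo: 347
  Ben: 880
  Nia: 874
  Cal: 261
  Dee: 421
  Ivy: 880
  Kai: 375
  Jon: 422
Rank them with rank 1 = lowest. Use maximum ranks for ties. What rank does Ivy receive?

11

Sorted (ascending): 261, 347, 375, 421, 422, 574, 768, 775, 874, 880, 880
The 2 values of 880 occupy positions 10–11 → each gets rank 11.
Ivy has value 880 → rank 11.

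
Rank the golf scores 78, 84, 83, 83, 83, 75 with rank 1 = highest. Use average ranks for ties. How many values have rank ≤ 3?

Sorted (descending): 84, 83, 83, 83, 78, 75
The 3 values of 83 occupy positions 2–4 → average rank 3.
Ranks ≤ 3: {1, 3, 3, 3} → 4 values.

4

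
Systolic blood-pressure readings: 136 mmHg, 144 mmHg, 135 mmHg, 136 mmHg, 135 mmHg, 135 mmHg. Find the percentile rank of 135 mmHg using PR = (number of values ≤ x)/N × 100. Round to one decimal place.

N = 6.
Strictly below 135: 0. Equal to 135: 3.
PR = 3/6 × 100 = 50.0

50.0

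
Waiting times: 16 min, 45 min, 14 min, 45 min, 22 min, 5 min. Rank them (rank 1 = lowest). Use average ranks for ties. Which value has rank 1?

Sorted (ascending): 5, 14, 16, 22, 45, 45
The 2 values of 45 occupy positions 5–6 → average rank (5+6)/2 = 5.5.
Rank 1 → value 5.

5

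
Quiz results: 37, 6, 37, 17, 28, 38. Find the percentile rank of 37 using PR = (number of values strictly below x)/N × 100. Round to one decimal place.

50.0

N = 6.
Strictly below 37: 3. Equal to 37: 2.
PR = 3/6 × 100 = 50.0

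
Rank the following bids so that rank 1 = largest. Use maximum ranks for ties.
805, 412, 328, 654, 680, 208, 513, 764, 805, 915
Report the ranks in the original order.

3, 8, 9, 6, 5, 10, 7, 4, 3, 1

Sorted (descending): 915, 805, 805, 764, 680, 654, 513, 412, 328, 208
The 2 values of 805 occupy positions 2–3 → each gets rank 3.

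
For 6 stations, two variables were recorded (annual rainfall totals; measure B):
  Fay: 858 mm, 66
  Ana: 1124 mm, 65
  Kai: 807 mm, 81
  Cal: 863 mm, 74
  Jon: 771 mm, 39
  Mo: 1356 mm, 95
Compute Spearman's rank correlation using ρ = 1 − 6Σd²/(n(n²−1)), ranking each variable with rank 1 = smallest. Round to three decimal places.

Ranks of variable 1: 3, 5, 2, 4, 1, 6
Ranks of variable 2: 3, 2, 5, 4, 1, 6
d = r₁ − r₂: 0, 3, -3, 0, 0, 0
d²: 0, 9, 9, 0, 0, 0; Σd² = 18
ρ = 1 − 6·18/(6·35) = 1 − 108/210 = 0.486

0.486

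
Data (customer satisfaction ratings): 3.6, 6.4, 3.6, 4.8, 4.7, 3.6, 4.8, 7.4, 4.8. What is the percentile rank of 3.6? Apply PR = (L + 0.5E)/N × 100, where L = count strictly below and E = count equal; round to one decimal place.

N = 9.
Strictly below 3.6: 0. Equal to 3.6: 3.
PR = (0 + 0.5·3)/9 × 100 = 16.7

16.7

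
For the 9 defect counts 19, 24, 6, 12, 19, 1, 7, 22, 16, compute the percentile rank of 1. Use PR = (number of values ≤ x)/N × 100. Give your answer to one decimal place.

N = 9.
Strictly below 1: 0. Equal to 1: 1.
PR = 1/9 × 100 = 11.1

11.1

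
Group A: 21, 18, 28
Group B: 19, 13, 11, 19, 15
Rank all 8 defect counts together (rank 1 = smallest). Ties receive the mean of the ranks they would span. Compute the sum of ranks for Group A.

19

Sorted (ascending): 11, 13, 15, 18, 19, 19, 21, 28
The 2 values of 19 occupy positions 5–6 → average rank (5+6)/2 = 5.5.
Group A values → pooled ranks: 21→7, 18→4, 28→8
Rank sum = 7 + 4 + 8 = 19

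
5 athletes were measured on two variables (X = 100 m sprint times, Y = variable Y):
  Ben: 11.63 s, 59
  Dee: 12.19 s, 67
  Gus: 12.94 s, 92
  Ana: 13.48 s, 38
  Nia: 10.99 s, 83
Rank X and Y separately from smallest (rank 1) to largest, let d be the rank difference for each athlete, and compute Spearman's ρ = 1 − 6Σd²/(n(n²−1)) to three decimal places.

Ranks of variable 1: 2, 3, 4, 5, 1
Ranks of variable 2: 2, 3, 5, 1, 4
d = r₁ − r₂: 0, 0, -1, 4, -3
d²: 0, 0, 1, 16, 9; Σd² = 26
ρ = 1 − 6·26/(5·24) = 1 − 156/120 = -0.300

-0.300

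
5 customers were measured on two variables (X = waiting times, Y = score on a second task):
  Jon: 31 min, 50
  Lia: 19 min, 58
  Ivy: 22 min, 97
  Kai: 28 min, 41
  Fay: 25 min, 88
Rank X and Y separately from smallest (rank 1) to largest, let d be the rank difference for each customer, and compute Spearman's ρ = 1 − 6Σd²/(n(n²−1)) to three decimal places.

Ranks of variable 1: 5, 1, 2, 4, 3
Ranks of variable 2: 2, 3, 5, 1, 4
d = r₁ − r₂: 3, -2, -3, 3, -1
d²: 9, 4, 9, 9, 1; Σd² = 32
ρ = 1 − 6·32/(5·24) = 1 − 192/120 = -0.600

-0.600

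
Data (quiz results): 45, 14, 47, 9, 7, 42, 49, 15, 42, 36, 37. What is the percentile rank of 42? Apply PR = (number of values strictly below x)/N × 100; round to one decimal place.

N = 11.
Strictly below 42: 6. Equal to 42: 2.
PR = 6/11 × 100 = 54.5

54.5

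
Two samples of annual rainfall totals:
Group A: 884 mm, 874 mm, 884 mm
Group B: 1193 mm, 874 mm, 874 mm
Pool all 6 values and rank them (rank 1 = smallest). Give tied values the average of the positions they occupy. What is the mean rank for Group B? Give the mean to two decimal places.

Sorted (ascending): 874, 874, 874, 884, 884, 1193
The 3 values of 874 occupy positions 1–3 → average rank 2.
The 2 values of 884 occupy positions 4–5 → average rank (4+5)/2 = 4.5.
Group B values → pooled ranks: 1193→6, 874→2, 874→2
Mean rank = (6 + 2 + 2) / 3 = 3.33

3.33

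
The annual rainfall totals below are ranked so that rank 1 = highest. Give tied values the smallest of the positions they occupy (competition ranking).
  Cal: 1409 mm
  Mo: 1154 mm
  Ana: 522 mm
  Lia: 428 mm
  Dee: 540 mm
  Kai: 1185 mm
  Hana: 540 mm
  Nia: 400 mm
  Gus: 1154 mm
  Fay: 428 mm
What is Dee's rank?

5

Sorted (descending): 1409, 1185, 1154, 1154, 540, 540, 522, 428, 428, 400
The 2 values of 1154 occupy positions 3–4 → each gets rank 3.
The 2 values of 540 occupy positions 5–6 → each gets rank 5.
The 2 values of 428 occupy positions 8–9 → each gets rank 8.
Dee has value 540 mm → rank 5.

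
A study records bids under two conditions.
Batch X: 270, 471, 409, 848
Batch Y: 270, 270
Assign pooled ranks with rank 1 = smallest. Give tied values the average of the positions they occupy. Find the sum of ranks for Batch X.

Sorted (ascending): 270, 270, 270, 409, 471, 848
The 3 values of 270 occupy positions 1–3 → average rank 2.
Batch X values → pooled ranks: 270→2, 471→5, 409→4, 848→6
Rank sum = 2 + 5 + 4 + 6 = 17

17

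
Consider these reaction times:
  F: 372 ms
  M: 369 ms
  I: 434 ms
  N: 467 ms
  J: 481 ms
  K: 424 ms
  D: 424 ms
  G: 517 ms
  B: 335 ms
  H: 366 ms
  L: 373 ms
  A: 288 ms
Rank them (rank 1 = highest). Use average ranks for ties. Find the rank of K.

5.5

Sorted (descending): 517, 481, 467, 434, 424, 424, 373, 372, 369, 366, 335, 288
The 2 values of 424 occupy positions 5–6 → average rank (5+6)/2 = 5.5.
K has value 424 ms → rank 5.5.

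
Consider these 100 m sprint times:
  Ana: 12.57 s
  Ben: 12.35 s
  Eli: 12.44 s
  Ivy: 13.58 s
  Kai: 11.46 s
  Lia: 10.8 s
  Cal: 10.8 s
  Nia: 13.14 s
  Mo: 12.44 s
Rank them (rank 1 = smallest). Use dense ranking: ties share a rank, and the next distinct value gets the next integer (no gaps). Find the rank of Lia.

Sorted (ascending): 10.8, 10.8, 11.46, 12.35, 12.44, 12.44, 12.57, 13.14, 13.58
The 2 values of 10.8 share dense rank 1.
The 2 values of 12.44 share dense rank 4.
Remaining distinct values take the next consecutive integers.
Lia has value 10.8 s → rank 1.

1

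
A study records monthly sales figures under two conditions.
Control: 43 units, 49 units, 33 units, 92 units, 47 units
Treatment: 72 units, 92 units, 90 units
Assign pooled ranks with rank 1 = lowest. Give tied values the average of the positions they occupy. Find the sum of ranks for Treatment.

18.5

Sorted (ascending): 33, 43, 47, 49, 72, 90, 92, 92
The 2 values of 92 occupy positions 7–8 → average rank (7+8)/2 = 7.5.
Treatment values → pooled ranks: 72→5, 92→7.5, 90→6
Rank sum = 5 + 7.5 + 6 = 18.5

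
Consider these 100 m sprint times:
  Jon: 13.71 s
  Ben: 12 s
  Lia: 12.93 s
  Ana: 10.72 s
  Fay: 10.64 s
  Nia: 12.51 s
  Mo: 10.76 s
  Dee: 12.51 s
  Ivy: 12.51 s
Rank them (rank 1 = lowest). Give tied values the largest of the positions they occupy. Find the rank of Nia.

7

Sorted (ascending): 10.64, 10.72, 10.76, 12, 12.51, 12.51, 12.51, 12.93, 13.71
The 3 values of 12.51 occupy positions 5–7 → each gets rank 7.
Nia has value 12.51 s → rank 7.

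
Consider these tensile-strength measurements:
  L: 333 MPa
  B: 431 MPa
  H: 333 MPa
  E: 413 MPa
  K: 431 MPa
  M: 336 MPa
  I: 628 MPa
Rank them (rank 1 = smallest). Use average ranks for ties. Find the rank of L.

1.5

Sorted (ascending): 333, 333, 336, 413, 431, 431, 628
The 2 values of 333 occupy positions 1–2 → average rank (1+2)/2 = 1.5.
The 2 values of 431 occupy positions 5–6 → average rank (5+6)/2 = 5.5.
L has value 333 MPa → rank 1.5.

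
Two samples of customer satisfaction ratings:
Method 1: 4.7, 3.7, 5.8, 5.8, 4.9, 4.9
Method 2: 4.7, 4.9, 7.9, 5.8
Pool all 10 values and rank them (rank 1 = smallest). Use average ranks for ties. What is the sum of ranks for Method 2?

25.5

Sorted (ascending): 3.7, 4.7, 4.7, 4.9, 4.9, 4.9, 5.8, 5.8, 5.8, 7.9
The 2 values of 4.7 occupy positions 2–3 → average rank (2+3)/2 = 2.5.
The 3 values of 4.9 occupy positions 4–6 → average rank 5.
The 3 values of 5.8 occupy positions 7–9 → average rank 8.
Method 2 values → pooled ranks: 4.7→2.5, 4.9→5, 7.9→10, 5.8→8
Rank sum = 2.5 + 5 + 10 + 8 = 25.5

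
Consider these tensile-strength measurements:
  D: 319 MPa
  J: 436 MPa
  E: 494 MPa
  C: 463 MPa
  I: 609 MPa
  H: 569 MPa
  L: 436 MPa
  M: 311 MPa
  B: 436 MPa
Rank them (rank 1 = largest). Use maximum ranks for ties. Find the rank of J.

7

Sorted (descending): 609, 569, 494, 463, 436, 436, 436, 319, 311
The 3 values of 436 occupy positions 5–7 → each gets rank 7.
J has value 436 MPa → rank 7.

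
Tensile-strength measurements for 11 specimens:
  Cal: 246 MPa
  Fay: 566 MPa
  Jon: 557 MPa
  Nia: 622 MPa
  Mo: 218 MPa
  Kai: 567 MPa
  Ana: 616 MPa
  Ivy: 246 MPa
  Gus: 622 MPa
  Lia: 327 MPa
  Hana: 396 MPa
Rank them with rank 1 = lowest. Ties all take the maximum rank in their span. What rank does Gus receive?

11

Sorted (ascending): 218, 246, 246, 327, 396, 557, 566, 567, 616, 622, 622
The 2 values of 246 occupy positions 2–3 → each gets rank 3.
The 2 values of 622 occupy positions 10–11 → each gets rank 11.
Gus has value 622 MPa → rank 11.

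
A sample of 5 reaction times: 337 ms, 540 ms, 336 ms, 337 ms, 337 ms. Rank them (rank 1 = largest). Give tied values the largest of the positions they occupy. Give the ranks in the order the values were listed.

Sorted (descending): 540, 337, 337, 337, 336
The 3 values of 337 occupy positions 2–4 → each gets rank 4.

4, 1, 5, 4, 4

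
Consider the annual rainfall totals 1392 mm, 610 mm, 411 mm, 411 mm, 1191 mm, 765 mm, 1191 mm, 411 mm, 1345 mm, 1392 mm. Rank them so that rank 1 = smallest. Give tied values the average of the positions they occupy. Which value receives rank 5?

765

Sorted (ascending): 411, 411, 411, 610, 765, 1191, 1191, 1345, 1392, 1392
The 3 values of 411 occupy positions 1–3 → average rank 2.
The 2 values of 1191 occupy positions 6–7 → average rank (6+7)/2 = 6.5.
The 2 values of 1392 occupy positions 9–10 → average rank (9+10)/2 = 9.5.
Rank 5 → value 765.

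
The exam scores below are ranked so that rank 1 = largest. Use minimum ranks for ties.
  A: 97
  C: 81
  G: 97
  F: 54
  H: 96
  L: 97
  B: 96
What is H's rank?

Sorted (descending): 97, 97, 97, 96, 96, 81, 54
The 3 values of 97 occupy positions 1–3 → each gets rank 1.
The 2 values of 96 occupy positions 4–5 → each gets rank 4.
H has value 96 → rank 4.

4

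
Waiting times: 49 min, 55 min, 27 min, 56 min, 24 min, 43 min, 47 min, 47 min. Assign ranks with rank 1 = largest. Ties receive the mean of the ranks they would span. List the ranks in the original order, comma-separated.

Sorted (descending): 56, 55, 49, 47, 47, 43, 27, 24
The 2 values of 47 occupy positions 4–5 → average rank (4+5)/2 = 4.5.

3, 2, 7, 1, 8, 6, 4.5, 4.5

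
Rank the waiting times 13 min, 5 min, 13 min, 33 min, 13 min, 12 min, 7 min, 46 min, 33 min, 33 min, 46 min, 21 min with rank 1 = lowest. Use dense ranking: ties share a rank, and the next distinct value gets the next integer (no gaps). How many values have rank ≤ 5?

7

Sorted (ascending): 5, 7, 12, 13, 13, 13, 21, 33, 33, 33, 46, 46
The 3 values of 13 share dense rank 4.
The 3 values of 33 share dense rank 6.
The 2 values of 46 share dense rank 7.
Remaining distinct values take the next consecutive integers.
Ranks ≤ 5: {1, 2, 3, 4, 4, 4, 5} → 7 values.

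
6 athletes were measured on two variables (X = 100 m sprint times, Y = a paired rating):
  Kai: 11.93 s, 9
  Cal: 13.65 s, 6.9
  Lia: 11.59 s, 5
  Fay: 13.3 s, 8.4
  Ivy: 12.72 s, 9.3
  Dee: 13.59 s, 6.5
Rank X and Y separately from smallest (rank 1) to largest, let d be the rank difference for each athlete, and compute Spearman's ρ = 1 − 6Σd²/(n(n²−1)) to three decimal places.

-0.029

Ranks of variable 1: 2, 6, 1, 4, 3, 5
Ranks of variable 2: 5, 3, 1, 4, 6, 2
d = r₁ − r₂: -3, 3, 0, 0, -3, 3
d²: 9, 9, 0, 0, 9, 9; Σd² = 36
ρ = 1 − 6·36/(6·35) = 1 − 216/210 = -0.029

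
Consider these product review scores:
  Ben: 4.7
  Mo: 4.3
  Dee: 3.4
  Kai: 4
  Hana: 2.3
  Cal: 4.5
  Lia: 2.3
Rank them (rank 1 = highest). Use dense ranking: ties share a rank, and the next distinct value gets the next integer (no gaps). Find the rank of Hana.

6

Sorted (descending): 4.7, 4.5, 4.3, 4, 3.4, 2.3, 2.3
The 2 values of 2.3 share dense rank 6.
Remaining distinct values take the next consecutive integers.
Hana has value 2.3 → rank 6.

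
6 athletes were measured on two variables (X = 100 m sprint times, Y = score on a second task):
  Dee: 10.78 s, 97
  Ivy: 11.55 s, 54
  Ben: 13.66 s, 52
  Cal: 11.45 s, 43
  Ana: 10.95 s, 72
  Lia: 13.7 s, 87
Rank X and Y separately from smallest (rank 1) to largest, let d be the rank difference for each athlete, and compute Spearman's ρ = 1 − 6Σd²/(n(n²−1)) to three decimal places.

Ranks of variable 1: 1, 4, 5, 3, 2, 6
Ranks of variable 2: 6, 3, 2, 1, 4, 5
d = r₁ − r₂: -5, 1, 3, 2, -2, 1
d²: 25, 1, 9, 4, 4, 1; Σd² = 44
ρ = 1 − 6·44/(6·35) = 1 − 264/210 = -0.257

-0.257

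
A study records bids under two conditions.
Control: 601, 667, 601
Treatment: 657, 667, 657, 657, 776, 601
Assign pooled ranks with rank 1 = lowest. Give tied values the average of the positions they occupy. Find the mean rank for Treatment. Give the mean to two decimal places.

Sorted (ascending): 601, 601, 601, 657, 657, 657, 667, 667, 776
The 3 values of 601 occupy positions 1–3 → average rank 2.
The 3 values of 657 occupy positions 4–6 → average rank 5.
The 2 values of 667 occupy positions 7–8 → average rank (7+8)/2 = 7.5.
Treatment values → pooled ranks: 657→5, 667→7.5, 657→5, 657→5, 776→9, 601→2
Mean rank = (5 + 7.5 + 5 + 5 + 9 + 2) / 6 = 5.58

5.58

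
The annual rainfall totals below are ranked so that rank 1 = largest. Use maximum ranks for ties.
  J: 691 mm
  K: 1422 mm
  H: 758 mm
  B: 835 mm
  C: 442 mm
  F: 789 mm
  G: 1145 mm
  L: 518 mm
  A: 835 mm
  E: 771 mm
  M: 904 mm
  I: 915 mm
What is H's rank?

Sorted (descending): 1422, 1145, 915, 904, 835, 835, 789, 771, 758, 691, 518, 442
The 2 values of 835 occupy positions 5–6 → each gets rank 6.
H has value 758 mm → rank 9.

9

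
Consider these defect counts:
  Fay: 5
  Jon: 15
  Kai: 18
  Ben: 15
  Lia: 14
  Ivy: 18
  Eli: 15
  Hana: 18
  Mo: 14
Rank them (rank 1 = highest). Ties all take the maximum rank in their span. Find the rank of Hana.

3

Sorted (descending): 18, 18, 18, 15, 15, 15, 14, 14, 5
The 3 values of 18 occupy positions 1–3 → each gets rank 3.
The 3 values of 15 occupy positions 4–6 → each gets rank 6.
The 2 values of 14 occupy positions 7–8 → each gets rank 8.
Hana has value 18 → rank 3.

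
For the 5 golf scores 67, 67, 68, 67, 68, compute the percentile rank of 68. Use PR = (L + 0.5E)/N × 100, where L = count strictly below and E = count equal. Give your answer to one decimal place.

80.0

N = 5.
Strictly below 68: 3. Equal to 68: 2.
PR = (3 + 0.5·2)/5 × 100 = 80.0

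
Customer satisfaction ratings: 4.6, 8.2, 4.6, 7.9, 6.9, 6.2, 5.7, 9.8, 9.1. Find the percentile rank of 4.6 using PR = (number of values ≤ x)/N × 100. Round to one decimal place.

22.2

N = 9.
Strictly below 4.6: 0. Equal to 4.6: 2.
PR = 2/9 × 100 = 22.2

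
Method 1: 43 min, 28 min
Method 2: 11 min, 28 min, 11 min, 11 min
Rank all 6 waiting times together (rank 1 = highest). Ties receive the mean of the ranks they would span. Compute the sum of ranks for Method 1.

3.5

Sorted (descending): 43, 28, 28, 11, 11, 11
The 2 values of 28 occupy positions 2–3 → average rank (2+3)/2 = 2.5.
The 3 values of 11 occupy positions 4–6 → average rank 5.
Method 1 values → pooled ranks: 43→1, 28→2.5
Rank sum = 1 + 2.5 = 3.5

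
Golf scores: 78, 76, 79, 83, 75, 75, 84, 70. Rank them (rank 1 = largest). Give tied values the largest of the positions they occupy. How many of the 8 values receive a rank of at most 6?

Sorted (descending): 84, 83, 79, 78, 76, 75, 75, 70
The 2 values of 75 occupy positions 6–7 → each gets rank 7.
Ranks ≤ 6: {1, 2, 3, 4, 5} → 5 values.

5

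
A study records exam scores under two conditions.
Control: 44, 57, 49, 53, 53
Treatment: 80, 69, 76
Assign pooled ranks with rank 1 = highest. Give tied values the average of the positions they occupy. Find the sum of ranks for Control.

30

Sorted (descending): 80, 76, 69, 57, 53, 53, 49, 44
The 2 values of 53 occupy positions 5–6 → average rank (5+6)/2 = 5.5.
Control values → pooled ranks: 44→8, 57→4, 49→7, 53→5.5, 53→5.5
Rank sum = 8 + 4 + 7 + 5.5 + 5.5 = 30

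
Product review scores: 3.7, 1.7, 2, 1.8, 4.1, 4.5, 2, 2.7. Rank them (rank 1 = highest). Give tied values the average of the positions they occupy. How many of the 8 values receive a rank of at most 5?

Sorted (descending): 4.5, 4.1, 3.7, 2.7, 2, 2, 1.8, 1.7
The 2 values of 2 occupy positions 5–6 → average rank (5+6)/2 = 5.5.
Ranks ≤ 5: {1, 2, 3, 4} → 4 values.

4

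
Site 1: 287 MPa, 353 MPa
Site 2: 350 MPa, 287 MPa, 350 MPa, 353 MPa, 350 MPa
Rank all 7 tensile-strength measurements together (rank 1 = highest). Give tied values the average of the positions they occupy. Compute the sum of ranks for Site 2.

Sorted (descending): 353, 353, 350, 350, 350, 287, 287
The 2 values of 353 occupy positions 1–2 → average rank (1+2)/2 = 1.5.
The 3 values of 350 occupy positions 3–5 → average rank 4.
The 2 values of 287 occupy positions 6–7 → average rank (6+7)/2 = 6.5.
Site 2 values → pooled ranks: 350→4, 287→6.5, 350→4, 353→1.5, 350→4
Rank sum = 4 + 6.5 + 4 + 1.5 + 4 = 20

20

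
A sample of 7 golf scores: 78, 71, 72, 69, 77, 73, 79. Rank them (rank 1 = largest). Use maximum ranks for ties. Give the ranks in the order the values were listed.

2, 6, 5, 7, 3, 4, 1

Sorted (descending): 79, 78, 77, 73, 72, 71, 69
No ties — each value takes its position as its rank.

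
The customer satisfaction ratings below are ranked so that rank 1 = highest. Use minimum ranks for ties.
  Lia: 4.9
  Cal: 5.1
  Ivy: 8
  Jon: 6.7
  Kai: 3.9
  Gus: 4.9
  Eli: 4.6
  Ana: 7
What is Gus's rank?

Sorted (descending): 8, 7, 6.7, 5.1, 4.9, 4.9, 4.6, 3.9
The 2 values of 4.9 occupy positions 5–6 → each gets rank 5.
Gus has value 4.9 → rank 5.

5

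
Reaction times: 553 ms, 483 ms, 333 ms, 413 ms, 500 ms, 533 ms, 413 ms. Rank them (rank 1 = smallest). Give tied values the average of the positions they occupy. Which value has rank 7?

553

Sorted (ascending): 333, 413, 413, 483, 500, 533, 553
The 2 values of 413 occupy positions 2–3 → average rank (2+3)/2 = 2.5.
Rank 7 → value 553.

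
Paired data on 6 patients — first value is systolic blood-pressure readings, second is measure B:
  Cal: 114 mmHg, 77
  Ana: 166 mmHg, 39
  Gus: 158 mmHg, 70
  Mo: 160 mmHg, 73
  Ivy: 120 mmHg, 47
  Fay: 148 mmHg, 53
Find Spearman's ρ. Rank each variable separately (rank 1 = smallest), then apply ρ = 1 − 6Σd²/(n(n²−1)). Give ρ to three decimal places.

-0.429

Ranks of variable 1: 1, 6, 4, 5, 2, 3
Ranks of variable 2: 6, 1, 4, 5, 2, 3
d = r₁ − r₂: -5, 5, 0, 0, 0, 0
d²: 25, 25, 0, 0, 0, 0; Σd² = 50
ρ = 1 − 6·50/(6·35) = 1 − 300/210 = -0.429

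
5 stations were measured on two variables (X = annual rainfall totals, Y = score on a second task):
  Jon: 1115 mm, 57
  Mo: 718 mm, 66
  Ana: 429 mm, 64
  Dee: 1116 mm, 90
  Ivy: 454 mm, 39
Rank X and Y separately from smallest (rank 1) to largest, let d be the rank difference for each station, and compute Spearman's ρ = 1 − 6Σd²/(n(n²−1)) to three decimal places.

0.500

Ranks of variable 1: 4, 3, 1, 5, 2
Ranks of variable 2: 2, 4, 3, 5, 1
d = r₁ − r₂: 2, -1, -2, 0, 1
d²: 4, 1, 4, 0, 1; Σd² = 10
ρ = 1 − 6·10/(5·24) = 1 − 60/120 = 0.500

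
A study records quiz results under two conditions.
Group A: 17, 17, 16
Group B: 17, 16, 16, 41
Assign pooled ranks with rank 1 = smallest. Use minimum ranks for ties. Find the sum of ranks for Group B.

Sorted (ascending): 16, 16, 16, 17, 17, 17, 41
The 3 values of 16 occupy positions 1–3 → each gets rank 1.
The 3 values of 17 occupy positions 4–6 → each gets rank 4.
Group B values → pooled ranks: 17→4, 16→1, 16→1, 41→7
Rank sum = 4 + 1 + 1 + 7 = 13

13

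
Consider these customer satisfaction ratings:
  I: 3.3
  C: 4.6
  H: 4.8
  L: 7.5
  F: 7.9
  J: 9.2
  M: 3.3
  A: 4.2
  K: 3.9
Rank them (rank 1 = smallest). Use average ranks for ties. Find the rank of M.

1.5

Sorted (ascending): 3.3, 3.3, 3.9, 4.2, 4.6, 4.8, 7.5, 7.9, 9.2
The 2 values of 3.3 occupy positions 1–2 → average rank (1+2)/2 = 1.5.
M has value 3.3 → rank 1.5.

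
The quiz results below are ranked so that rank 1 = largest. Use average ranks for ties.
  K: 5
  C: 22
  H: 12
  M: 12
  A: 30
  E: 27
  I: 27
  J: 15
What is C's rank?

Sorted (descending): 30, 27, 27, 22, 15, 12, 12, 5
The 2 values of 27 occupy positions 2–3 → average rank (2+3)/2 = 2.5.
The 2 values of 12 occupy positions 6–7 → average rank (6+7)/2 = 6.5.
C has value 22 → rank 4.

4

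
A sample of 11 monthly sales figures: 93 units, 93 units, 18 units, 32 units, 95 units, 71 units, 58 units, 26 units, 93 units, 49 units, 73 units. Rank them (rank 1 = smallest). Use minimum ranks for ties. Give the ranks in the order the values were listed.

8, 8, 1, 3, 11, 6, 5, 2, 8, 4, 7

Sorted (ascending): 18, 26, 32, 49, 58, 71, 73, 93, 93, 93, 95
The 3 values of 93 occupy positions 8–10 → each gets rank 8.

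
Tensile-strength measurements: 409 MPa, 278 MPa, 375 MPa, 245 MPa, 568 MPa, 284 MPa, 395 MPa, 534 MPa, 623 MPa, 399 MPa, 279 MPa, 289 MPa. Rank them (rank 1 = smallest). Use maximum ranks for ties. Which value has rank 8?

399

Sorted (ascending): 245, 278, 279, 284, 289, 375, 395, 399, 409, 534, 568, 623
No ties — each value takes its position as its rank.
Rank 8 → value 399.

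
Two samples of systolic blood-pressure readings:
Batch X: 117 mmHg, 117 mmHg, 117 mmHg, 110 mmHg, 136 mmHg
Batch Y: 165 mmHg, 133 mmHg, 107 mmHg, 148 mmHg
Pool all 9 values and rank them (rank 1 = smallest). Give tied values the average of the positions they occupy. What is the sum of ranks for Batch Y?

Sorted (ascending): 107, 110, 117, 117, 117, 133, 136, 148, 165
The 3 values of 117 occupy positions 3–5 → average rank 4.
Batch Y values → pooled ranks: 165→9, 133→6, 107→1, 148→8
Rank sum = 9 + 6 + 1 + 8 = 24

24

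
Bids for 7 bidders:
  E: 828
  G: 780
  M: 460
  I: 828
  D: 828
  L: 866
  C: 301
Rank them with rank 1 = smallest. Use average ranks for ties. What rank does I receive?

Sorted (ascending): 301, 460, 780, 828, 828, 828, 866
The 3 values of 828 occupy positions 4–6 → average rank 5.
I has value 828 → rank 5.

5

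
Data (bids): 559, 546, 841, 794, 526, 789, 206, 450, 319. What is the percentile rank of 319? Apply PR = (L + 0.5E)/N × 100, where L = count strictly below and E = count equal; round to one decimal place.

N = 9.
Strictly below 319: 1. Equal to 319: 1.
PR = (1 + 0.5·1)/9 × 100 = 16.7

16.7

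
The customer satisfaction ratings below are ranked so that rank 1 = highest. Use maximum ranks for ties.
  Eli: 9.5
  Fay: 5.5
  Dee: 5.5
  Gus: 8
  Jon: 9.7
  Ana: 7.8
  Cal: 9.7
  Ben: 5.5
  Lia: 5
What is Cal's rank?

Sorted (descending): 9.7, 9.7, 9.5, 8, 7.8, 5.5, 5.5, 5.5, 5
The 2 values of 9.7 occupy positions 1–2 → each gets rank 2.
The 3 values of 5.5 occupy positions 6–8 → each gets rank 8.
Cal has value 9.7 → rank 2.

2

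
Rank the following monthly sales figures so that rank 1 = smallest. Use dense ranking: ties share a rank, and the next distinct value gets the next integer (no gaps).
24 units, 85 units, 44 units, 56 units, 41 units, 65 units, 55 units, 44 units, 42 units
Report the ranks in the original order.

Sorted (ascending): 24, 41, 42, 44, 44, 55, 56, 65, 85
The 2 values of 44 share dense rank 4.
Remaining distinct values take the next consecutive integers.

1, 8, 4, 6, 2, 7, 5, 4, 3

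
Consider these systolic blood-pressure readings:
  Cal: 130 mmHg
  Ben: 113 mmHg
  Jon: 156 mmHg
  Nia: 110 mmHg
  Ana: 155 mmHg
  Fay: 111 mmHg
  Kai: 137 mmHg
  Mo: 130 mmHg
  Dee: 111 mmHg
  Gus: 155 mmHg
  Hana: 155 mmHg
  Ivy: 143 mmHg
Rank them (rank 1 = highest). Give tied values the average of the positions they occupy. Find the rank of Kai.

6

Sorted (descending): 156, 155, 155, 155, 143, 137, 130, 130, 113, 111, 111, 110
The 3 values of 155 occupy positions 2–4 → average rank 3.
The 2 values of 130 occupy positions 7–8 → average rank (7+8)/2 = 7.5.
The 2 values of 111 occupy positions 10–11 → average rank (10+11)/2 = 10.5.
Kai has value 137 mmHg → rank 6.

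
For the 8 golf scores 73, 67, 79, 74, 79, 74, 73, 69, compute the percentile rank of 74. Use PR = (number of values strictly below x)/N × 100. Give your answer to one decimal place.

N = 8.
Strictly below 74: 4. Equal to 74: 2.
PR = 4/8 × 100 = 50.0

50.0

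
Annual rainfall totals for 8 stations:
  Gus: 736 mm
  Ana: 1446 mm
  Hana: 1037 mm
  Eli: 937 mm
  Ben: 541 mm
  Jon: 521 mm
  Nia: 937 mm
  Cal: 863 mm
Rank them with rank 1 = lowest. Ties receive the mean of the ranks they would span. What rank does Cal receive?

4

Sorted (ascending): 521, 541, 736, 863, 937, 937, 1037, 1446
The 2 values of 937 occupy positions 5–6 → average rank (5+6)/2 = 5.5.
Cal has value 863 mm → rank 4.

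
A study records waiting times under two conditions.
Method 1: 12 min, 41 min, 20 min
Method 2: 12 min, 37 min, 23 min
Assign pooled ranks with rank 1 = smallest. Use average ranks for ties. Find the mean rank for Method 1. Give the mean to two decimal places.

3.50

Sorted (ascending): 12, 12, 20, 23, 37, 41
The 2 values of 12 occupy positions 1–2 → average rank (1+2)/2 = 1.5.
Method 1 values → pooled ranks: 12→1.5, 41→6, 20→3
Mean rank = (1.5 + 6 + 3) / 3 = 3.50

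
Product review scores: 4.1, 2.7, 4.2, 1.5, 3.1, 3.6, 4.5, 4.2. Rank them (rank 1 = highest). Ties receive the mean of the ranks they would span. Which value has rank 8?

1.5

Sorted (descending): 4.5, 4.2, 4.2, 4.1, 3.6, 3.1, 2.7, 1.5
The 2 values of 4.2 occupy positions 2–3 → average rank (2+3)/2 = 2.5.
Rank 8 → value 1.5.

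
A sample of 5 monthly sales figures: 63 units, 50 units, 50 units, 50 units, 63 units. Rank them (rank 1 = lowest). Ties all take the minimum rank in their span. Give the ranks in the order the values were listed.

4, 1, 1, 1, 4

Sorted (ascending): 50, 50, 50, 63, 63
The 3 values of 50 occupy positions 1–3 → each gets rank 1.
The 2 values of 63 occupy positions 4–5 → each gets rank 4.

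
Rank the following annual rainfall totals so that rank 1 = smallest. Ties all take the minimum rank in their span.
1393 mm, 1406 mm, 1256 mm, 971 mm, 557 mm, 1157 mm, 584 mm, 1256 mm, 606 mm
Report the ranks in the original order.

8, 9, 6, 4, 1, 5, 2, 6, 3

Sorted (ascending): 557, 584, 606, 971, 1157, 1256, 1256, 1393, 1406
The 2 values of 1256 occupy positions 6–7 → each gets rank 6.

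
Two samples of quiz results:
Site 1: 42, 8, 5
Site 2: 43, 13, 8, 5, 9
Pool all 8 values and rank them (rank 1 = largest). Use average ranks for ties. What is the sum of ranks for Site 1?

Sorted (descending): 43, 42, 13, 9, 8, 8, 5, 5
The 2 values of 8 occupy positions 5–6 → average rank (5+6)/2 = 5.5.
The 2 values of 5 occupy positions 7–8 → average rank (7+8)/2 = 7.5.
Site 1 values → pooled ranks: 42→2, 8→5.5, 5→7.5
Rank sum = 2 + 5.5 + 7.5 = 15

15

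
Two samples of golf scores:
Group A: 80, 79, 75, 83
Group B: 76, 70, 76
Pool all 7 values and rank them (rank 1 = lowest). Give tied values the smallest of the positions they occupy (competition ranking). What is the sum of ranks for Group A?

Sorted (ascending): 70, 75, 76, 76, 79, 80, 83
The 2 values of 76 occupy positions 3–4 → each gets rank 3.
Group A values → pooled ranks: 80→6, 79→5, 75→2, 83→7
Rank sum = 6 + 5 + 2 + 7 = 20

20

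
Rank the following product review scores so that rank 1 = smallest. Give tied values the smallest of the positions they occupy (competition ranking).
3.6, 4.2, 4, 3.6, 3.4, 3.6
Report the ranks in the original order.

2, 6, 5, 2, 1, 2

Sorted (ascending): 3.4, 3.6, 3.6, 3.6, 4, 4.2
The 3 values of 3.6 occupy positions 2–4 → each gets rank 2.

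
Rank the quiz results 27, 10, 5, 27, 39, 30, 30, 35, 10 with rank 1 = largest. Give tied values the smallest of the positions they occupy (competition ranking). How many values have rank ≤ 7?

Sorted (descending): 39, 35, 30, 30, 27, 27, 10, 10, 5
The 2 values of 30 occupy positions 3–4 → each gets rank 3.
The 2 values of 27 occupy positions 5–6 → each gets rank 5.
The 2 values of 10 occupy positions 7–8 → each gets rank 7.
Ranks ≤ 7: {1, 2, 3, 3, 5, 5, 7, 7} → 8 values.

8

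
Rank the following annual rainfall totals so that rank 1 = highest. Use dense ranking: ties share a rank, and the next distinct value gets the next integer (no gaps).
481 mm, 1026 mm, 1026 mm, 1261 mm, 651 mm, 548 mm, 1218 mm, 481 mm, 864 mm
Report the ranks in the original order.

Sorted (descending): 1261, 1218, 1026, 1026, 864, 651, 548, 481, 481
The 2 values of 1026 share dense rank 3.
The 2 values of 481 share dense rank 7.
Remaining distinct values take the next consecutive integers.

7, 3, 3, 1, 5, 6, 2, 7, 4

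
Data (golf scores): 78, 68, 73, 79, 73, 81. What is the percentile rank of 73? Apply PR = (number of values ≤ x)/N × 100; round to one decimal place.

50.0

N = 6.
Strictly below 73: 1. Equal to 73: 2.
PR = 3/6 × 100 = 50.0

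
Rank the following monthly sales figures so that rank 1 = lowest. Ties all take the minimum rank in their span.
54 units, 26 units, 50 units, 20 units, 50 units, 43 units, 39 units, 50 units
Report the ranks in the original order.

Sorted (ascending): 20, 26, 39, 43, 50, 50, 50, 54
The 3 values of 50 occupy positions 5–7 → each gets rank 5.

8, 2, 5, 1, 5, 4, 3, 5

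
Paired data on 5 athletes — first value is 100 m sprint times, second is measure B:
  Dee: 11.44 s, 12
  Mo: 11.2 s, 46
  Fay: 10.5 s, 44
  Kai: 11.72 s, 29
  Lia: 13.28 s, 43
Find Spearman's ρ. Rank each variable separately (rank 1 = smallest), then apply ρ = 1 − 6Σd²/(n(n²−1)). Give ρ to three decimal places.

Ranks of variable 1: 3, 2, 1, 4, 5
Ranks of variable 2: 1, 5, 4, 2, 3
d = r₁ − r₂: 2, -3, -3, 2, 2
d²: 4, 9, 9, 4, 4; Σd² = 30
ρ = 1 − 6·30/(5·24) = 1 − 180/120 = -0.500

-0.500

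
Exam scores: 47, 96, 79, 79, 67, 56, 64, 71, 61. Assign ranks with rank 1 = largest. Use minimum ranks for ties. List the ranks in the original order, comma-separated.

Sorted (descending): 96, 79, 79, 71, 67, 64, 61, 56, 47
The 2 values of 79 occupy positions 2–3 → each gets rank 2.

9, 1, 2, 2, 5, 8, 6, 4, 7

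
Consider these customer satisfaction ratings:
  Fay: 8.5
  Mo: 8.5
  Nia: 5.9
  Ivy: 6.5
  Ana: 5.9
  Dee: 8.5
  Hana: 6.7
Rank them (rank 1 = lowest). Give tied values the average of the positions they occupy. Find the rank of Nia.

Sorted (ascending): 5.9, 5.9, 6.5, 6.7, 8.5, 8.5, 8.5
The 2 values of 5.9 occupy positions 1–2 → average rank (1+2)/2 = 1.5.
The 3 values of 8.5 occupy positions 5–7 → average rank 6.
Nia has value 5.9 → rank 1.5.

1.5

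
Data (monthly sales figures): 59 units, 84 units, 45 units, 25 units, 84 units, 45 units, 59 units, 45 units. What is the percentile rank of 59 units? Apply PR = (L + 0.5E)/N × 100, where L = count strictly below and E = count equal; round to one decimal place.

62.5

N = 8.
Strictly below 59: 4. Equal to 59: 2.
PR = (4 + 0.5·2)/8 × 100 = 62.5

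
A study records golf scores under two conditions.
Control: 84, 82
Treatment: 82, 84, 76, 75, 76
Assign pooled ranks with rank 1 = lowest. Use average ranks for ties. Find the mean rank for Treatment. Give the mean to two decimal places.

3.40

Sorted (ascending): 75, 76, 76, 82, 82, 84, 84
The 2 values of 76 occupy positions 2–3 → average rank (2+3)/2 = 2.5.
The 2 values of 82 occupy positions 4–5 → average rank (4+5)/2 = 4.5.
The 2 values of 84 occupy positions 6–7 → average rank (6+7)/2 = 6.5.
Treatment values → pooled ranks: 82→4.5, 84→6.5, 76→2.5, 75→1, 76→2.5
Mean rank = (4.5 + 6.5 + 2.5 + 1 + 2.5) / 5 = 3.40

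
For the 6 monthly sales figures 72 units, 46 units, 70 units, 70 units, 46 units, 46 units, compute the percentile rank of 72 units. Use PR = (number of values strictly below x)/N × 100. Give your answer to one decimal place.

83.3

N = 6.
Strictly below 72: 5. Equal to 72: 1.
PR = 5/6 × 100 = 83.3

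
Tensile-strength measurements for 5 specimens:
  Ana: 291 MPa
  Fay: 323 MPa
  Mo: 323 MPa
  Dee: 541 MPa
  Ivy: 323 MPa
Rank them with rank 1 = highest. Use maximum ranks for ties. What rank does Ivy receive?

4

Sorted (descending): 541, 323, 323, 323, 291
The 3 values of 323 occupy positions 2–4 → each gets rank 4.
Ivy has value 323 MPa → rank 4.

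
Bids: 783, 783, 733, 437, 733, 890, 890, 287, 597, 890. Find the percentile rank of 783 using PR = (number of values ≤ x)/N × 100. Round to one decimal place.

70.0

N = 10.
Strictly below 783: 5. Equal to 783: 2.
PR = 7/10 × 100 = 70.0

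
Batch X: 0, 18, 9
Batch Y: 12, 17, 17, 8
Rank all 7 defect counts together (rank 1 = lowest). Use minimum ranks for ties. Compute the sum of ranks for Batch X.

11

Sorted (ascending): 0, 8, 9, 12, 17, 17, 18
The 2 values of 17 occupy positions 5–6 → each gets rank 5.
Batch X values → pooled ranks: 0→1, 18→7, 9→3
Rank sum = 1 + 7 + 3 = 11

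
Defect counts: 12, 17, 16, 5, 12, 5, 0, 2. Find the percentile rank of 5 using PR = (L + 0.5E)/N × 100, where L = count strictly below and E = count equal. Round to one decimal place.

37.5

N = 8.
Strictly below 5: 2. Equal to 5: 2.
PR = (2 + 0.5·2)/8 × 100 = 37.5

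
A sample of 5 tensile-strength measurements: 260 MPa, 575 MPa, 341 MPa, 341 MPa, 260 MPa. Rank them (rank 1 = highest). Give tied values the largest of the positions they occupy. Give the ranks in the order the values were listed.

Sorted (descending): 575, 341, 341, 260, 260
The 2 values of 341 occupy positions 2–3 → each gets rank 3.
The 2 values of 260 occupy positions 4–5 → each gets rank 5.

5, 1, 3, 3, 5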